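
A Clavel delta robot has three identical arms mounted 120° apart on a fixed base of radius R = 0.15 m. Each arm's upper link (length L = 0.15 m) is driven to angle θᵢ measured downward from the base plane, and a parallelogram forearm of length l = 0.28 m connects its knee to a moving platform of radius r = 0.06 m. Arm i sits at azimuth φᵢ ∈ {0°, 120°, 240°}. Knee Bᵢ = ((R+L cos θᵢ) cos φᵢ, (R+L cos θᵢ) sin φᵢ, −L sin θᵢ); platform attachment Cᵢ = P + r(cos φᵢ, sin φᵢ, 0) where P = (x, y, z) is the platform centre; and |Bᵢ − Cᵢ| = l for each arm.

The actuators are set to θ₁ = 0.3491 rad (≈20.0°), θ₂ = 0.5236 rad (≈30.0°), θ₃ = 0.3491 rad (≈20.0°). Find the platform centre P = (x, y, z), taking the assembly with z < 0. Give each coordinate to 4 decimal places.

(0.0093, -0.0161, -0.2216)

φ1=0.0°: virtual centre (0.2310, 0.0000, -0.0513), radius l
φ2=120.0°: virtual centre (-0.1100, 0.1904, -0.0750), radius l
O3 = (0.2310·cos240.0°, 0.2310·sin240.0°, -0.0513) = (-0.1155, -0.2000, -0.0513)
subtract pairs → two planes through P
[-0.6818 0.3809 -0.0474]·P = -0.0020;  [-0.6929 -0.4000 0.0000]·P = 0.0000
det = 0.5366;  x = 0.0015+-0.0353z,  y = -0.0026+0.0612z
quadratic in z: (1.0050)z²+(0.1185)z+(-0.0231)=0, √Δ=0.3270 → z ∈ {-0.2216, 0.1037}; z = -0.2216 (taking z<0)
x = 0.0093, y = -0.0161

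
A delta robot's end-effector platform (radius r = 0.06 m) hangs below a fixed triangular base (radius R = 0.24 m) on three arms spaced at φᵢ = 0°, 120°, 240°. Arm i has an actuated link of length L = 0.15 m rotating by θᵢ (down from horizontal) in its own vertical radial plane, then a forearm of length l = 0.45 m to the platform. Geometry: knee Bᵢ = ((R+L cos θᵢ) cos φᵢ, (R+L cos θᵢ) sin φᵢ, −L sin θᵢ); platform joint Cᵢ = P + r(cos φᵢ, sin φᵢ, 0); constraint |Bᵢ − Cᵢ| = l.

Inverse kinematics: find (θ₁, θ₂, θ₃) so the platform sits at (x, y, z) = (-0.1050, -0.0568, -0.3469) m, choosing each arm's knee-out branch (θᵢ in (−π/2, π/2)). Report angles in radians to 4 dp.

θ₁ = 0.8729, θ₂ = 0.3492, θ₃ = -0.2617

rotate P by −φ1: (-0.1050, -0.0568, -0.3469)
  e−x'=0.2850;  (l²−L²−(e−x')²−y'²−z²)/2L = -0.0826
  γ=atan2(-0.3469,0.2850)=-0.8830;  ψ=arccos(-0.1841)=1.7559;  θ1=γ+ψ≈0.8729
φ2=120.0° → target in arm frame (0.0033, 0.1193)
  e−x'=0.1767;  (l²−L²−(e−x')²−y'²−z²)/2L = 0.0473
  γ=atan2(-0.3469,0.1767)=-1.0997;  ψ=arccos(0.1216)=1.4489;  θ2=γ+ψ≈0.3492
φ3=240.0° → target in arm frame (0.1017, -0.0625)
  e−x'=0.0783;  (l²−L²−(e−x')²−y'²−z²)/2L = 0.1654
  √(A²+B²)=0.3556;  θ3 = -1.3488+1.0871 ≈ -0.2617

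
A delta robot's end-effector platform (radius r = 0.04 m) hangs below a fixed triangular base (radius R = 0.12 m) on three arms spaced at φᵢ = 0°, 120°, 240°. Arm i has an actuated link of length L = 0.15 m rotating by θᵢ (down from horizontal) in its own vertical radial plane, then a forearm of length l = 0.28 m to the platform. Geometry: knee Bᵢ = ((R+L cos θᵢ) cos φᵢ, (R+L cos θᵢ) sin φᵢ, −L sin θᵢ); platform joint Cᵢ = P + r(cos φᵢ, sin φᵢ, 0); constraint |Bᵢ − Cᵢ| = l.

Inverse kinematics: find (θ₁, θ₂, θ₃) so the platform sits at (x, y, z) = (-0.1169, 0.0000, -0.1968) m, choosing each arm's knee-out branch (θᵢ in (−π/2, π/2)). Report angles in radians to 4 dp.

θ₁ = 1.0473, θ₂ = 0.0001, θ₃ = 0.0001

φ1=0.0° → target in arm frame (-0.1169, 0.0000)
  A=0.1969, B=-0.1968, C=(l²−L²−A²−y'²−z²)/(2L)=-0.0720
  γ=atan2(-0.1968,0.1969)=-0.7851;  ψ=arccos(-0.2586)=1.8324;  θ1=γ+ψ≈1.0473
φ2=120.0° → target in arm frame (0.0584, 0.1012)
  A cos θ + B sin θ = C:  0.0216·cos θ + -0.1968·sin θ = 0.0215
  θ2 = atan2(B,A) + arccos(C/0.1980) = 0.0001
φ3=240.0° → target in arm frame (0.0585, -0.1012)
  A=0.0215, B=-0.1968, C=(l²−L²−A²−y'²−z²)/(2L)=0.0215
  √(A²+B²)=0.1980;  θ3 = -1.4617+1.4619 ≈ 0.0001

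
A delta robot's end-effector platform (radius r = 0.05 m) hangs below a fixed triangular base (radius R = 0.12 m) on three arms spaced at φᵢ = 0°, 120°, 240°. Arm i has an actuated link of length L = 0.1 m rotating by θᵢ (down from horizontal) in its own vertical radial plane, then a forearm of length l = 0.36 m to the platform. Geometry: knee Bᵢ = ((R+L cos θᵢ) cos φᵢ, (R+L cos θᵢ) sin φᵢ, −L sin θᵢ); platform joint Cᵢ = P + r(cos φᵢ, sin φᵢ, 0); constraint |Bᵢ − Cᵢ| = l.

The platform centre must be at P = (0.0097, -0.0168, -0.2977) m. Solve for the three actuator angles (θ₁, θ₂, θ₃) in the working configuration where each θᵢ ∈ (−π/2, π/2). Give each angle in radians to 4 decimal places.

φ1=0.0° → target in arm frame (0.0097, -0.0168)
  A cos θ + B sin θ = C:  0.0603·cos θ + -0.2977·sin θ = 0.1353
  √(A²+B²)=0.3037;  θ1 = -1.3709+1.1092 ≈ -0.2617
arm 2 (φ=120.0°): x'=-0.0194, y'=0.0000
  e−x'=0.0894;  (l²−L²−(e−x')²−y'²−z²)/2L = 0.1149
  γ=atan2(-0.2977,0.0894)=-1.2791;  ψ=arccos(0.3697)=1.1921;  θ2=γ+ψ≈-0.0869
arm 3 (φ=240.0°): x'=0.0097, y'=0.0168
  e−x'=0.0603;  (l²−L²−(e−x')²−y'²−z²)/2L = 0.1353
  √(A²+B²)=0.3037;  θ3 = -1.3709+1.1092 ≈ -0.2617

θ₁ = -0.2617, θ₂ = -0.0869, θ₃ = -0.2617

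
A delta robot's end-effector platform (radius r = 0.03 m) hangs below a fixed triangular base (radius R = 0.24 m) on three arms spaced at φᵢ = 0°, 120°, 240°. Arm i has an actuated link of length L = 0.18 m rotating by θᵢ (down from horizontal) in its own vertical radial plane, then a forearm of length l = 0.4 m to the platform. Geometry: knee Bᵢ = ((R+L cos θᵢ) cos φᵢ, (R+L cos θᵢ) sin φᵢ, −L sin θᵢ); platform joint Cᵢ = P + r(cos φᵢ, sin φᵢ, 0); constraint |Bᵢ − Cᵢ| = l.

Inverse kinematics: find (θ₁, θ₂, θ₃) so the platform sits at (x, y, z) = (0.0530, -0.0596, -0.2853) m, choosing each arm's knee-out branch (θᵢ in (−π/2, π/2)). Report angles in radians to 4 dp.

φ1=0.0° → target in arm frame (0.0530, -0.0596)
  A=0.1570, B=-0.2853, C=(l²−L²−A²−y'²−z²)/(2L)=0.0500
  θ1 = atan2(B,A) + arccos(C/0.3256) = 0.3489
arm 2 (φ=120.0°): x'=-0.0781, y'=-0.0161
  A=0.2881, B=-0.2853, C=(l²−L²−A²−y'²−z²)/(2L)=-0.1030
  θ2 = atan2(B,A) + arccos(C/0.4055) = 1.0470
φ3=240.0° → target in arm frame (0.0251, 0.0757)
  e−x'=0.1849;  (l²−L²−(e−x')²−y'²−z²)/2L = 0.0175
  θ3 = atan2(B,A) + arccos(C/0.3400) = 0.5236

θ₁ = 0.3489, θ₂ = 1.0470, θ₃ = 0.5236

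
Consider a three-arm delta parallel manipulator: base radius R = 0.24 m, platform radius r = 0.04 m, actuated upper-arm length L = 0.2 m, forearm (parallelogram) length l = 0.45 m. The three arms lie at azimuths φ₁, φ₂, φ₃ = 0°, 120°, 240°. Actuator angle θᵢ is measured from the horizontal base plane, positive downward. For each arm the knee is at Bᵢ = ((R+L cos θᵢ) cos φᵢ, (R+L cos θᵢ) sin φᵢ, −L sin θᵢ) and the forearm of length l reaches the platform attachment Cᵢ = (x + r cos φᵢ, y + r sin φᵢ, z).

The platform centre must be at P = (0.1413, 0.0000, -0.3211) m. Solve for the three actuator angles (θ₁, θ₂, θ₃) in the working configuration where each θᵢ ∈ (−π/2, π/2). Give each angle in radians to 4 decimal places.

φ1=0.0° → target in arm frame (0.1413, 0.0000)
  e−x'=0.0587;  (l²−L²−(e−x')²−y'²−z²)/2L = 0.1399
  θ1 = atan2(B,A) + arccos(C/0.3264) = -0.2620
rotate P by −φ2: (-0.0706, -0.1224, -0.3211)
  e−x'=0.2706;  (l²−L²−(e−x')²−y'²−z²)/2L = -0.0721
  θ2 = atan2(B,A) + arccos(C/0.4199) = 0.8728
rotate P by −φ3: (-0.0707, 0.1224, -0.3211)
  A cos θ + B sin θ = C:  0.2707·cos θ + -0.3211·sin θ = -0.0721
  √(A²+B²)=0.4199;  θ3 = -0.8704+1.7433 ≈ 0.8728

θ₁ = -0.2620, θ₂ = 0.8728, θ₃ = 0.8728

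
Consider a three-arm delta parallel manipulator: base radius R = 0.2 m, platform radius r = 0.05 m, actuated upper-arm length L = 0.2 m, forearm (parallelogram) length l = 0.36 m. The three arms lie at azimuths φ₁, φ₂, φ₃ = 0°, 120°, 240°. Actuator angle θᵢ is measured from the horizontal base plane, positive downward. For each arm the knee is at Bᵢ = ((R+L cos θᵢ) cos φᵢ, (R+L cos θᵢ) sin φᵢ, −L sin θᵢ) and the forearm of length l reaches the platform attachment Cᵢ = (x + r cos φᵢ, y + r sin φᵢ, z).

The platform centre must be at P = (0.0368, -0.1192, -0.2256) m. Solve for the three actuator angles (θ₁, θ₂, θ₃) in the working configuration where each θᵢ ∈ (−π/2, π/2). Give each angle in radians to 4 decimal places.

rotate P by −φ1: (0.0368, -0.1192, -0.2256)
  A=0.1132, B=-0.2256, C=(l²−L²−A²−y'²−z²)/(2L)=0.0292
  θ1 = atan2(B,A) + arccos(C/0.2524) = 0.3491
rotate P by −φ2: (-0.1216, 0.0277, -0.2256)
  A cos θ + B sin θ = C:  0.2716·cos θ + -0.2256·sin θ = -0.0896
  γ=atan2(-0.2256,0.2716)=-0.6931;  ψ=arccos(-0.2538)=1.8274;  θ2=γ+ψ≈1.1343
arm 3 (φ=240.0°): x'=0.0848, y'=0.0915
  e−x'=0.0652;  (l²−L²−(e−x')²−y'²−z²)/2L = 0.0652
  γ=atan2(-0.2256,0.0652)=-1.2896;  ψ=arccos(0.2778)=1.2893;  θ3=γ+ψ≈-0.0003

θ₁ = 0.3491, θ₂ = 1.1343, θ₃ = -0.0003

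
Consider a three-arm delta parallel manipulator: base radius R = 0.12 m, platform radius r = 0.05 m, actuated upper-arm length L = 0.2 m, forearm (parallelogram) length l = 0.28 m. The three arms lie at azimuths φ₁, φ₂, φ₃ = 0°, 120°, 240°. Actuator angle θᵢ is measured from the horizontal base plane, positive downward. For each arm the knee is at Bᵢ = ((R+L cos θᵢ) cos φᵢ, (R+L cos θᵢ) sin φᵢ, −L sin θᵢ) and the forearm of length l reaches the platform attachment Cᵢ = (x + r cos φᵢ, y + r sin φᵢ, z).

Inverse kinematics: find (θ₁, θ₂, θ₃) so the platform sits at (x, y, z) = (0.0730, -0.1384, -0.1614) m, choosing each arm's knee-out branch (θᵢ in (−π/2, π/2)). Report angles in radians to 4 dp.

φ1=0.0° → target in arm frame (0.0730, -0.1384)
  A cos θ + B sin θ = C:  -0.0030·cos θ + -0.1614·sin θ = -0.0170
  √(A²+B²)=0.1614;  θ1 = -1.5894+1.6765 ≈ 0.0871
rotate P by −φ2: (-0.1564, 0.0060, -0.1614)
  A cos θ + B sin θ = C:  0.2264·cos θ + -0.1614·sin θ = -0.0973
  γ=atan2(-0.1614,0.2264)=-0.6194;  ψ=arccos(-0.3500)=1.9284;  θ2=γ+ψ≈1.3090
arm 3 (φ=240.0°): x'=0.0834, y'=0.1324
  e−x'=-0.0134;  (l²−L²−(e−x')²−y'²−z²)/2L = -0.0134
  √(A²+B²)=0.1620;  θ3 = -1.6534+1.6537 ≈ 0.0003

θ₁ = 0.0871, θ₂ = 1.3090, θ₃ = 0.0003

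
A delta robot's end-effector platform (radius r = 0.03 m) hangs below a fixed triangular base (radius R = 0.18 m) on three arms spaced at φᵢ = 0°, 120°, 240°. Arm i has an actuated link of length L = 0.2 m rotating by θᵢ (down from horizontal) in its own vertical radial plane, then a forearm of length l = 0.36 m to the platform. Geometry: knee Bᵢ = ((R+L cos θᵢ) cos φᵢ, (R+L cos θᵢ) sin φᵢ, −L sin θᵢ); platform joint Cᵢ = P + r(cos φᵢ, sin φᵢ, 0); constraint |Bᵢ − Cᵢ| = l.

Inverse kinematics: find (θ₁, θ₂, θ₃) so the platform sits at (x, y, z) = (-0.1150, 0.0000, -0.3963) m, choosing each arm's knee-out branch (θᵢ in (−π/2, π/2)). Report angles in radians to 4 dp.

arm 1 (φ=0.0°): x'=-0.1150, y'=0.0000
  A cos θ + B sin θ = C:  0.2650·cos θ + -0.3963·sin θ = -0.3442
  θ1 = atan2(B,A) + arccos(C/0.4767) = 1.3961
arm 2 (φ=120.0°): x'=0.0575, y'=0.0996
  e−x'=0.0925;  (l²−L²−(e−x')²−y'²−z²)/2L = -0.2148
  √(A²+B²)=0.4070;  θ2 = -1.3415+2.1269 ≈ 0.7854
φ3=240.0° → target in arm frame (0.0575, -0.0996)
  e−x'=0.0925;  (l²−L²−(e−x')²−y'²−z²)/2L = -0.2148
  √(A²+B²)=0.4070;  θ3 = -1.3415+2.1269 ≈ 0.7854

θ₁ = 1.3961, θ₂ = 0.7854, θ₃ = 0.7854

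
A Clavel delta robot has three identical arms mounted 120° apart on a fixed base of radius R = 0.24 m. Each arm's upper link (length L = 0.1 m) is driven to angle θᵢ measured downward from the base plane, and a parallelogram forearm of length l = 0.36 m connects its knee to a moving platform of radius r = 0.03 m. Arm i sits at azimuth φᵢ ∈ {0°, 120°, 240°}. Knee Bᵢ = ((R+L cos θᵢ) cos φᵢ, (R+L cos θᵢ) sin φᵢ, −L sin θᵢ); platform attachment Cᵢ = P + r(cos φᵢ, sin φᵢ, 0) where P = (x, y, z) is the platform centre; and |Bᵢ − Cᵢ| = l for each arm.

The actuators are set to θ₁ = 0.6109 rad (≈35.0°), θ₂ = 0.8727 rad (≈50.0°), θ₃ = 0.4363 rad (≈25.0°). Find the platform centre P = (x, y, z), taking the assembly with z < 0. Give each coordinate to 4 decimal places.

centre 1 = (0.2919·cos0.0°, 0.2919·sin0.0°, -0.0574) = (0.2919, 0.0000, -0.0574)
centre 2 = (0.2743·cos120.0°, 0.2743·sin120.0°, -0.0766) = (-0.1371, 0.2375, -0.0766)
φ3=240.0°: virtual centre (-0.1503, -0.2604, -0.0423), radius l
|centre ₂|²−|centre ₁|² = -0.0074;  |centre ₃|²−|centre ₁|² = 0.0037
plane₁₂: -0.8581x+0.4751y+-0.0385z = -0.0074
Cramer: x(z) = 0.0024-0.0066z;  y(z) = -0.0112+0.0692z
into |P−centre ₁|² = l²: 1.0048z² + 0.1170z + -0.0424 = 0;  Δ = 0.1841;  z = -0.2717 or 0.1553 → z<0 root = -0.2717
x = 0.0042, y = -0.0300

(0.0042, -0.0300, -0.2717)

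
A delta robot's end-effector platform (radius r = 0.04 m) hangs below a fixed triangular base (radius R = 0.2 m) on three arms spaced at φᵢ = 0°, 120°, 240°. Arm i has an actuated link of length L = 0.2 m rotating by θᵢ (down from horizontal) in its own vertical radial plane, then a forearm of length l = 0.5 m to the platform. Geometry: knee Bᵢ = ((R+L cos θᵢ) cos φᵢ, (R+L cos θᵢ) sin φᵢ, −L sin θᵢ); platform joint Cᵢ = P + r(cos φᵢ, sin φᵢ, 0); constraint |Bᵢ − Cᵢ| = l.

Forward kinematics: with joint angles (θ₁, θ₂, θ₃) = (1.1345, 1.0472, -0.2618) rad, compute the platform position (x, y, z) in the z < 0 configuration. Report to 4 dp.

φ1=0.0°: virtual centre (0.2445, 0.0000, -0.1813), radius l
φ2=120.0°: virtual centre (-0.1300, 0.2252, -0.1732), radius l
φ3=240.0°: virtual centre (-0.1766, -0.3059, 0.0518), radius l
subtract pairs → two planes through P
plane₁₂: -0.7490x+0.4503y+0.0161z = 0.0050
Cramer: x(z) = -0.0223+0.2624z;  y(z) = -0.0261+0.4006z
quadratic in z: (1.2293)z²+(0.2016)z+(-0.1453)=0, √Δ=0.8689 → z ∈ {-0.4354, 0.2714}; z = -0.4354 (taking z<0)
x = -0.1366, y = -0.2005

(-0.1366, -0.2005, -0.4354)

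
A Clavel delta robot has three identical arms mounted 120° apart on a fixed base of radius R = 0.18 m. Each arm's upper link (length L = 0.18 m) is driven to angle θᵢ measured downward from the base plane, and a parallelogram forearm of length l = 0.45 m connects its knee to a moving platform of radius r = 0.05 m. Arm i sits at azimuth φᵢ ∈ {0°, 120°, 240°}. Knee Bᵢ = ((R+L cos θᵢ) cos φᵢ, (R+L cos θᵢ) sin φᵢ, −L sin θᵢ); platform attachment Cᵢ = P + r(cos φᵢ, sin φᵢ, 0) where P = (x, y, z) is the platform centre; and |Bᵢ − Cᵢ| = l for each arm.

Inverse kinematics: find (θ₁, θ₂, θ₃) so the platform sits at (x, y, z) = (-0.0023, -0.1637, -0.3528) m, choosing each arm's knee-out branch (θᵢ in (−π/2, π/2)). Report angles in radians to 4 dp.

rotate P by −φ1: (-0.0023, -0.1637, -0.3528)
  A=0.1323, B=-0.3528, C=(l²−L²−A²−y'²−z²)/(2L)=0.0037
  √(A²+B²)=0.3768;  θ1 = -1.2120+1.5610 ≈ 0.3490
φ2=120.0° → target in arm frame (-0.1406, 0.0838)
  e−x'=0.2706;  (l²−L²−(e−x')²−y'²−z²)/2L = -0.0962
  √(A²+B²)=0.4446;  θ2 = -0.9165+1.7889 ≈ 0.8724
rotate P by −φ3: (0.1429, 0.0799, -0.3528)
  A=-0.0129, B=-0.3528, C=(l²−L²−A²−y'²−z²)/(2L)=0.1086
  √(A²+B²)=0.3530;  θ3 = -1.6074+1.2582 ≈ -0.3492

θ₁ = 0.3490, θ₂ = 0.8724, θ₃ = -0.3492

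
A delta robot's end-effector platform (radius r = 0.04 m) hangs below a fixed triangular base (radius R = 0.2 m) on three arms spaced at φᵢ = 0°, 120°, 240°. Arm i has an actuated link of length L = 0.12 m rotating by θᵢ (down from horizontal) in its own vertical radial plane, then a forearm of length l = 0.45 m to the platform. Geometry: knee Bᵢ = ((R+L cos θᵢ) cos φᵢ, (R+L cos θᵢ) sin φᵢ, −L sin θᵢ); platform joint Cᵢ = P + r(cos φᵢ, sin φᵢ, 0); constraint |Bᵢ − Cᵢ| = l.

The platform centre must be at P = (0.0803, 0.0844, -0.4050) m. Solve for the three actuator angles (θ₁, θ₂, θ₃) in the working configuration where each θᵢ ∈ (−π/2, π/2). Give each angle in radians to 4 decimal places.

θ₁ = 0.0871, θ₂ = 0.3487, θ₃ = 1.0467

φ1=0.0° → target in arm frame (0.0803, 0.0844)
  A cos θ + B sin θ = C:  0.0797·cos θ + -0.4050·sin θ = 0.0442
  √(A²+B²)=0.4128;  θ1 = -1.3765+1.4636 ≈ 0.0871
rotate P by −φ2: (0.0329, -0.1117, -0.4050)
  e−x'=0.1271;  (l²−L²−(e−x')²−y'²−z²)/2L = -0.0190
  √(A²+B²)=0.4245;  θ2 = -1.2668+1.6155 ≈ 0.3487
rotate P by −φ3: (-0.1132, 0.0273, -0.4050)
  A cos θ + B sin θ = C:  0.2732·cos θ + -0.4050·sin θ = -0.2139
  √(A²+B²)=0.4886;  θ3 = -0.9773+2.0240 ≈ 1.0467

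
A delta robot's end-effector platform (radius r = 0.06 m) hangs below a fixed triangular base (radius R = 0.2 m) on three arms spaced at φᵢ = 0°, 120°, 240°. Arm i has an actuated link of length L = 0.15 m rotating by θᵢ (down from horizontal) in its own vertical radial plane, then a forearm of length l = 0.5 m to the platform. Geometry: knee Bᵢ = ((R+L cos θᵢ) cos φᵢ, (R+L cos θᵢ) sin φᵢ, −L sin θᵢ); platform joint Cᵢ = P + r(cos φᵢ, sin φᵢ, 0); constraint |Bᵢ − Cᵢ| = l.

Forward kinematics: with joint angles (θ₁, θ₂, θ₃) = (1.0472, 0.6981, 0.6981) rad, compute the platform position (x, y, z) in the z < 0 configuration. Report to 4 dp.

S1 = (0.2150·cos0.0°, 0.2150·sin0.0°, -0.1299) = (0.2150, 0.0000, -0.1299)
arm 2 at φ=120.0°: (R−r)+L cos θ2 = 0.2549;  S2 = (-0.1275, 0.2208, -0.0964)
S3 = (0.2549·cos240.0°, 0.2549·sin240.0°, -0.0964) = (-0.1275, -0.2208, -0.0964)
|S₂|²−|S₁|² = 0.0112;  |S₃|²−|S₁|² = 0.0112
[-0.6849 0.4415 0.0670]·P = 0.0112;  [-0.6849 -0.4415 0.0670]·P = 0.0112
Cramer: x(z) = -0.0163+0.0978z;  y(z) = 0.0000-0.0000z
sphere 1 gives Az²+Bz+C=0 with A=1.0096, B=0.2146, C=-0.1796;  B²−4AC=0.7714;  roots -0.5412, 0.3287;  negative root z = -0.5412
x = -0.0692, y = 0.0000

(-0.0692, 0.0000, -0.5412)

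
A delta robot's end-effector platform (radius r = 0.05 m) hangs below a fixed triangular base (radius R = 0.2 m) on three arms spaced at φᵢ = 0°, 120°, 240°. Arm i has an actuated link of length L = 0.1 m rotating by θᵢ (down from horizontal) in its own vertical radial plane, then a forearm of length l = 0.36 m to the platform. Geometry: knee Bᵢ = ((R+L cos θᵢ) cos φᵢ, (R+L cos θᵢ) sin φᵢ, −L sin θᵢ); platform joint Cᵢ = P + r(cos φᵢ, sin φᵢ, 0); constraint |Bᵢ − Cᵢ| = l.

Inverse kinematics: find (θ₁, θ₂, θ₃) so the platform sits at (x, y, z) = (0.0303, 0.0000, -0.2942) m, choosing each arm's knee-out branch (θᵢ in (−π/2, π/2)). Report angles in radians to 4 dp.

rotate P by −φ1: (0.0303, 0.0000, -0.2942)
  A=0.1197, B=-0.2942, C=(l²−L²−A²−y'²−z²)/(2L)=0.0936
  √(A²+B²)=0.3176;  θ1 = -1.1844+1.2717 ≈ 0.0873
rotate P by −φ2: (-0.0151, -0.0262, -0.2942)
  e−x'=0.1652;  (l²−L²−(e−x')²−y'²−z²)/2L = 0.0254
  √(A²+B²)=0.3374;  θ2 = -1.0593+1.4954 ≈ 0.4361
φ3=240.0° → target in arm frame (-0.0152, 0.0262)
  e−x'=0.1652;  (l²−L²−(e−x')²−y'²−z²)/2L = 0.0254
  γ=atan2(-0.2942,0.1652)=-1.0593;  ψ=arccos(0.0753)=1.4954;  θ3=γ+ψ≈0.4361

θ₁ = 0.0873, θ₂ = 0.4361, θ₃ = 0.4361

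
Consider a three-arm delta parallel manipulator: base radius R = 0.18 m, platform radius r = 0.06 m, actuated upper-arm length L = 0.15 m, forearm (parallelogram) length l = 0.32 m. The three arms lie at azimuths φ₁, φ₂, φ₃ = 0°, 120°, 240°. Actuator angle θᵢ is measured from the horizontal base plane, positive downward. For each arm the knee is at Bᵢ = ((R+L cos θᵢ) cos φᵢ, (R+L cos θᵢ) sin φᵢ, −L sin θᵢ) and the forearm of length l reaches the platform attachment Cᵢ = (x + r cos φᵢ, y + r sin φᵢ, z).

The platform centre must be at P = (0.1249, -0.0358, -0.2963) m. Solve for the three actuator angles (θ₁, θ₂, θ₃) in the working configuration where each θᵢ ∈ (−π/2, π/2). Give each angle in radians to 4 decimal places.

θ₁ = 0.0871, θ₂ = 1.2215, θ₃ = 0.9596

rotate P by −φ1: (0.1249, -0.0358, -0.2963)
  e−x'=-0.0049;  (l²−L²−(e−x')²−y'²−z²)/2L = -0.0307
  γ=atan2(-0.2963,-0.0049)=-1.5873;  ψ=arccos(-0.1035)=1.6745;  θ1=γ+ψ≈0.0871
arm 2 (φ=120.0°): x'=-0.0935, y'=-0.0903
  A cos θ + B sin θ = C:  0.2135·cos θ + -0.2963·sin θ = -0.2053
  √(A²+B²)=0.3652;  θ2 = -0.9465+2.1680 ≈ 1.2215
rotate P by −φ3: (-0.0314, 0.1261, -0.2963)
  A=0.1514, B=-0.2963, C=(l²−L²−A²−y'²−z²)/(2L)=-0.1557
  θ3 = atan2(B,A) + arccos(C/0.3328) = 0.9596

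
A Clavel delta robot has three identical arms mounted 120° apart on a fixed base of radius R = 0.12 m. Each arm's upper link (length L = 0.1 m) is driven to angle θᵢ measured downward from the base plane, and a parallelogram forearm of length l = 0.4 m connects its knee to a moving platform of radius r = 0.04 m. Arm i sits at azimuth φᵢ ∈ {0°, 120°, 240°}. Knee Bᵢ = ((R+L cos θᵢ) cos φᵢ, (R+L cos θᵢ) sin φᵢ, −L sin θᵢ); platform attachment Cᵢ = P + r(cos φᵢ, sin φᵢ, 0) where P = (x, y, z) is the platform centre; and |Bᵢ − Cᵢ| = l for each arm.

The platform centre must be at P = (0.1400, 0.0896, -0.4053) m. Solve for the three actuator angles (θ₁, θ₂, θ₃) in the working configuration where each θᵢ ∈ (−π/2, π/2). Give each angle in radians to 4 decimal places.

θ₁ = 0.1746, θ₂ = 0.7854, θ₃ = 1.3960

rotate P by −φ1: (0.1400, 0.0896, -0.4053)
  A=-0.0600, B=-0.4053, C=(l²−L²−A²−y'²−z²)/(2L)=-0.1295
  √(A²+B²)=0.4097;  θ1 = -1.7178+1.8923 ≈ 0.1746
φ2=120.0° → target in arm frame (0.0076, -0.1660)
  A cos θ + B sin θ = C:  0.0724·cos θ + -0.4053·sin θ = -0.2354
  θ2 = atan2(B,A) + arccos(C/0.4117) = 0.7854
arm 3 (φ=240.0°): x'=-0.1476, y'=0.0764
  A cos θ + B sin θ = C:  0.2276·cos θ + -0.4053·sin θ = -0.3596
  √(A²+B²)=0.4648;  θ3 = -1.0591+2.4552 ≈ 1.3960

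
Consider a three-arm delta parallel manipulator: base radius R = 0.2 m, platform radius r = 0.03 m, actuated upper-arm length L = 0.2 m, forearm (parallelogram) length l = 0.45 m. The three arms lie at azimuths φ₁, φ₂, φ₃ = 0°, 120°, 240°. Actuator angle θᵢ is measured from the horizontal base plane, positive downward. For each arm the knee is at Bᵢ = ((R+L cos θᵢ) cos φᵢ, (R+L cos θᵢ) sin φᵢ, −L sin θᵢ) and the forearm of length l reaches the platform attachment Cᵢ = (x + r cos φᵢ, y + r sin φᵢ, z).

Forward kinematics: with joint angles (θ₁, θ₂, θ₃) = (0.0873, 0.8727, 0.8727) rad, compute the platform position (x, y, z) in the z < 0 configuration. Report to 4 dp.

arm 1 at φ=0.0°: ρ1 = 0.3692;  centre 1 = (0.3692, 0.0000, -0.0174)
centre 2 = (0.2986·cos120.0°, 0.2986·sin120.0°, -0.1532) = (-0.1493, 0.2586, -0.1532)
arm 3 at φ=240.0°: ρ3 = 0.2986;  centre 3 = (-0.1493, -0.2586, -0.1532)
|centre ₂|²−|centre ₁|² = -0.0240;  |centre ₃|²−|centre ₁|² = -0.0240
linear system: -1.0370x+0.5171y = -0.0240−-0.2716z; -1.0370x+-0.5171y = -0.0240−-0.2716z
Cramer: x(z) = 0.0232-0.2619z;  y(z) = 0.0000+0.0000z
into |P−centre ₁|² = l²: 1.0686z² + 0.2161z + -0.0824 = 0;  Δ = 0.3991;  z = -0.3967 or 0.1945 → z<0 root = -0.3967
x = 0.1271, y = 0.0000

(0.1271, 0.0000, -0.3967)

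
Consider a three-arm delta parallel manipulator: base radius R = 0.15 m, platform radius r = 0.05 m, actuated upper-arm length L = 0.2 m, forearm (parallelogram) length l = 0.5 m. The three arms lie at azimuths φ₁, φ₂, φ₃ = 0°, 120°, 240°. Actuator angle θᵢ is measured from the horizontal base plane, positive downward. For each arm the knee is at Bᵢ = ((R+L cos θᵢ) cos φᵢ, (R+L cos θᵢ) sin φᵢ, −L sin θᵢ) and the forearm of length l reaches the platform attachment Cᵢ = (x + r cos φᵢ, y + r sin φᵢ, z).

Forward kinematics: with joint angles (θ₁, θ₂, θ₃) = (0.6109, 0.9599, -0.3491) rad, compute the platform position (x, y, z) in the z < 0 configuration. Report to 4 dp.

arm 1 at φ=0.0°: (R−r)+L cos θ1 = 0.2638;  O1 = (0.2638, 0.0000, -0.1147)
O2 = (0.2147·cos120.0°, 0.2147·sin120.0°, -0.1638) = (-0.1074, 0.1860, -0.1638)
arm 3 at φ=240.0°: (R−r)+L cos θ3 = 0.2879;  O3 = (-0.1440, -0.2494, 0.0684)
eliminate P² terms by subtracting sphere 1 from 2 and 3
[-0.7424 0.3719 -0.0982]·P = -0.0098;  [-0.8156 -0.4987 0.3663]·P = 0.0048
Cramer: x(z) = 0.0046+0.1295z;  y(z) = -0.0172+0.5226z
sphere 1 gives Az²+Bz+C=0 with A=1.2899, B=0.1443, C=-0.1693;  B²−4AC=0.8946;  roots -0.4226, 0.3107;  negative root z = -0.4226
x = -0.0501, y = -0.2380

(-0.0501, -0.2380, -0.4226)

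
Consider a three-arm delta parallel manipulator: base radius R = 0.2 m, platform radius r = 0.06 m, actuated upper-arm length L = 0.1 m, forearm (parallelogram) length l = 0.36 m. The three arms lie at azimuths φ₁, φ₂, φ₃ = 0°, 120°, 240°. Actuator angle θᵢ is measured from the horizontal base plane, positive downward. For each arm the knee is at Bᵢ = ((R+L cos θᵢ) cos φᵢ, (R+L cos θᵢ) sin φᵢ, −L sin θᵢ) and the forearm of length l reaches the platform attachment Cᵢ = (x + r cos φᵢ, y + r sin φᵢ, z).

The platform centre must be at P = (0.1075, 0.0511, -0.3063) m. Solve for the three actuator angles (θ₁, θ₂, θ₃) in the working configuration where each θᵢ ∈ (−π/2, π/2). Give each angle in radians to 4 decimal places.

arm 1 (φ=0.0°): x'=0.1075, y'=0.0511
  e−x'=0.0325;  (l²−L²−(e−x')²−y'²−z²)/2L = 0.1106
  θ1 = atan2(B,A) + arccos(C/0.3080) = -0.2614
rotate P by −φ2: (-0.0095, -0.1186, -0.3063)
  A cos θ + B sin θ = C:  0.1495·cos θ + -0.3063·sin θ = -0.0532
  γ=atan2(-0.3063,0.1495)=-1.1167;  ψ=arccos(-0.1562)=1.7276;  θ2=γ+ψ≈0.6109
arm 3 (φ=240.0°): x'=-0.0980, y'=0.0675
  A cos θ + B sin θ = C:  0.2380·cos θ + -0.3063·sin θ = -0.1771
  θ3 = atan2(B,A) + arccos(C/0.3879) = 1.1348

θ₁ = -0.2614, θ₂ = 0.6109, θ₃ = 1.1348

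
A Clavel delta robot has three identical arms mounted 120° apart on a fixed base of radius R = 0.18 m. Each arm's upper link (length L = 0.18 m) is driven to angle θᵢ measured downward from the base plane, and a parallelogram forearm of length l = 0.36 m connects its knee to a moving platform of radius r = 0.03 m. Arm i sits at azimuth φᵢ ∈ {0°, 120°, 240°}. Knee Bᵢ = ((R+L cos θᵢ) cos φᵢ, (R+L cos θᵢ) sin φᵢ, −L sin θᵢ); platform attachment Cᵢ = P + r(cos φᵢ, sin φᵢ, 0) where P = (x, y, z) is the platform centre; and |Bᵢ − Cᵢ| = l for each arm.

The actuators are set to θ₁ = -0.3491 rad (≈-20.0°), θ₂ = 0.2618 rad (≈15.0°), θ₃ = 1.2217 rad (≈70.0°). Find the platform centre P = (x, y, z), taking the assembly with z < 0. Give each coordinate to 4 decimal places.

(0.1066, 0.1046, -0.2095)

φ1=0.0°: virtual centre (0.3191, 0.0000, 0.0616), radius l
φ2=120.0°: virtual centre (-0.1619, 0.2805, -0.0466), radius l
φ3=240.0°: virtual centre (-0.1058, -0.1832, -0.1691), radius l
eliminate P² terms by subtracting sphere 1 from 2 and 3
linear system: -0.9622x+0.5610y = 0.0014−-0.2163z; -0.8499x+-0.3664y = -0.0323−-0.4614z
Cramer: x(z) = 0.0212-0.4077z;  y(z) = 0.0389-0.3137z
into |P−centre ₁|² = l²: 1.2646z² + 0.0954z + -0.0355 = 0;  Δ = 0.1888;  z = -0.2095 or 0.1341 → z<0 root = -0.2095
x = 0.1066, y = 0.1046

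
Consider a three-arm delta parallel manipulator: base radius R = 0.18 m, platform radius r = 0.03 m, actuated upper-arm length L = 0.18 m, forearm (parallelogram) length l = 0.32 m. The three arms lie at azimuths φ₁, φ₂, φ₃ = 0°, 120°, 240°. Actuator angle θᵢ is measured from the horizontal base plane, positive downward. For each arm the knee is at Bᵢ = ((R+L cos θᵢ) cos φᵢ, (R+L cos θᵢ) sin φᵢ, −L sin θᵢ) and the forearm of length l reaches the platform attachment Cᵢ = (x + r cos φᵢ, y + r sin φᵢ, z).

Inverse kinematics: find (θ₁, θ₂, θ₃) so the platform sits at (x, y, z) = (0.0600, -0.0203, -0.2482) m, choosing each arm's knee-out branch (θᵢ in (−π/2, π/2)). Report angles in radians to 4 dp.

φ1=0.0° → target in arm frame (0.0600, -0.0203)
  e−x'=0.0900;  (l²−L²−(e−x')²−y'²−z²)/2L = -0.0003
  θ1 = atan2(B,A) + arccos(C/0.2640) = 0.3491
φ2=120.0° → target in arm frame (-0.0476, -0.0418)
  e−x'=0.1976;  (l²−L²−(e−x')²−y'²−z²)/2L = -0.0900
  θ2 = atan2(B,A) + arccos(C/0.3172) = 0.9599
arm 3 (φ=240.0°): x'=-0.0124, y'=0.0621
  A=0.1624, B=-0.2482, C=(l²−L²−A²−y'²−z²)/(2L)=-0.0607
  θ3 = atan2(B,A) + arccos(C/0.2966) = 0.7854

θ₁ = 0.3491, θ₂ = 0.9599, θ₃ = 0.7854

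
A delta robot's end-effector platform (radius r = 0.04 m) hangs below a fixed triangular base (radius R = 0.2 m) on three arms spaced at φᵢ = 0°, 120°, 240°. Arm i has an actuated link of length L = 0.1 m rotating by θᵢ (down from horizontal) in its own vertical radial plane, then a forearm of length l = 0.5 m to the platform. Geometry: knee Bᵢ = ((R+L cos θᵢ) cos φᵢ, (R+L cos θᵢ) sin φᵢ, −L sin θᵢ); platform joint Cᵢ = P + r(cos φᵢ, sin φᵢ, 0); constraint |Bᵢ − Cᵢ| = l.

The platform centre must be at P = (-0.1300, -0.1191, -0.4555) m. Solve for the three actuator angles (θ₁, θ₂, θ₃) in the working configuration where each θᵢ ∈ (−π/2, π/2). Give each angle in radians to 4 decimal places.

φ1=0.0° → target in arm frame (-0.1300, -0.1191)
  A=0.2900, B=-0.4555, C=(l²−L²−A²−y'²−z²)/(2L)=-0.3288
  θ1 = atan2(B,A) + arccos(C/0.5400) = 1.2217
arm 2 (φ=120.0°): x'=-0.0381, y'=0.1721
  e−x'=0.1981;  (l²−L²−(e−x')²−y'²−z²)/2L = -0.1819
  γ=atan2(-0.4555,0.1981)=-1.1605;  ψ=arccos(-0.3661)=1.9456;  θ2=γ+ψ≈0.7851
rotate P by −φ3: (0.1681, -0.0530, -0.4555)
  A=-0.0081, B=-0.4555, C=(l²−L²−A²−y'²−z²)/(2L)=0.1482
  γ=atan2(-0.4555,-0.0081)=-1.5887;  ψ=arccos(0.3253)=1.2395;  θ3=γ+ψ≈-0.3492

θ₁ = 1.2217, θ₂ = 0.7851, θ₃ = -0.3492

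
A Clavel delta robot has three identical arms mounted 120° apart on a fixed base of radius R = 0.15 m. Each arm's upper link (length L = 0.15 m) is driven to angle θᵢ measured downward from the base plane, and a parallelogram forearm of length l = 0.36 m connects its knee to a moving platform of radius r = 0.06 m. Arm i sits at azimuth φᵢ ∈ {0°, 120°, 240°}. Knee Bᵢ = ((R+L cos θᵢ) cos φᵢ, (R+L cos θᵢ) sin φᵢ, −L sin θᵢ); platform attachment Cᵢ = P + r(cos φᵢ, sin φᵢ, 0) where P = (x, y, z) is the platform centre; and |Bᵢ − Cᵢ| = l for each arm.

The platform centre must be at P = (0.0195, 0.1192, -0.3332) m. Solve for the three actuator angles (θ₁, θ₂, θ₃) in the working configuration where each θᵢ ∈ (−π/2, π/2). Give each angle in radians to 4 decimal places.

θ₁ = 0.4366, θ₂ = 0.0876, θ₃ = 0.9599

arm 1 (φ=0.0°): x'=0.0195, y'=0.1192
  e−x'=0.0705;  (l²−L²−(e−x')²−y'²−z²)/2L = -0.0770
  γ=atan2(-0.3332,0.0705)=-1.3623;  ψ=arccos(-0.2261)=1.7989;  θ1=γ+ψ≈0.4366
rotate P by −φ2: (0.0935, -0.0765, -0.3332)
  A cos θ + B sin θ = C:  -0.0035·cos θ + -0.3332·sin θ = -0.0326
  √(A²+B²)=0.3332;  θ2 = -1.5812+1.6688 ≈ 0.0876
φ3=240.0° → target in arm frame (-0.1130, -0.0427)
  A cos θ + B sin θ = C:  0.2030·cos θ + -0.3332·sin θ = -0.1565
  γ=atan2(-0.3332,0.2030)=-1.0237;  ψ=arccos(-0.4011)=1.9835;  θ3=γ+ψ≈0.9599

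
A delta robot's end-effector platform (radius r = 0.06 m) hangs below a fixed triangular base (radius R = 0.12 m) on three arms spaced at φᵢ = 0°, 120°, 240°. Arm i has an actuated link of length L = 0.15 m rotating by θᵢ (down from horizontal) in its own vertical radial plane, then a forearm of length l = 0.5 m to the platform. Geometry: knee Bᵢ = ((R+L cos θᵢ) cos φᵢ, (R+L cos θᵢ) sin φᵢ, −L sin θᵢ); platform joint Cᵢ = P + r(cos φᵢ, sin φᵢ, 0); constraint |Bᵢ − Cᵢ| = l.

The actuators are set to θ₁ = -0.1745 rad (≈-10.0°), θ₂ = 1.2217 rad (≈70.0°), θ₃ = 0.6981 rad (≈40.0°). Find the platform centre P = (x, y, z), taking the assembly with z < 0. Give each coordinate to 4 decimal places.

(0.2618, -0.1305, -0.4536)

S1 = (0.2077·cos0.0°, 0.2077·sin0.0°, 0.0260) = (0.2077, 0.0000, 0.0260)
φ2=120.0°: virtual centre (-0.0557, 0.0964, -0.1410), radius l
arm 3 at φ=240.0°: (R−r)+L cos θ3 = 0.1749;  S3 = (-0.0875, -0.1515, -0.0964)
|S₂|²−|S₁|² = -0.0116;  |S₃|²−|S₁|² = -0.0039
[-0.5268 0.1928 -0.3340]·P = -0.0116;  [-0.5904 -0.3030 -0.2449]·P = -0.0039
Cramer: x(z) = 0.0156-0.5428z;  y(z) = -0.0174+0.2493z
into |P−S₁|² = l²: 1.3568z² + 0.1478z + -0.2121 = 0;  Δ = 1.1730;  z = -0.4536 or 0.3446 → z<0 root = -0.4536
x = 0.2618, y = -0.1305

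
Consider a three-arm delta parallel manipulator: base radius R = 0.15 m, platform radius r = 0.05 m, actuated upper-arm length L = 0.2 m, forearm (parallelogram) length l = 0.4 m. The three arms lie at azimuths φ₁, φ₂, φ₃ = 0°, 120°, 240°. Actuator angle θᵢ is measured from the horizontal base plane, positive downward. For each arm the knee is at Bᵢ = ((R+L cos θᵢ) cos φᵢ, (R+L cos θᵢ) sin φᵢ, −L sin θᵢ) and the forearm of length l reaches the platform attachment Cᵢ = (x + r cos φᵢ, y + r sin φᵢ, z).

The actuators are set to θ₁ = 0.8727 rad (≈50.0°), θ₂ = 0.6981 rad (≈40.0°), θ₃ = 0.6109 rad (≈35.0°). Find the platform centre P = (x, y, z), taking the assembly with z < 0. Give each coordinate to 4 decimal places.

arm 1 at φ=0.0°: ρ1 = 0.2286;  S1 = (0.2286, 0.0000, -0.1532)
arm 2 at φ=120.0°: ρ2 = 0.2532;  S2 = (-0.1266, 0.2193, -0.1286)
φ3=240.0°: virtual centre (-0.1319, -0.2285, -0.1147), radius l
eliminate P² terms by subtracting sphere 1 from 2 and 3
linear system: -0.7103x+0.4386y = 0.0049−0.0493z; -0.7209x+-0.4570y = 0.0071−0.0770z
det = 0.6408;  x = -0.0083+0.0879z,  y = -0.0023+0.0298z
sphere 1 gives Az²+Bz+C=0 with A=1.0086, B=0.2647, C=-0.0804;  B²−4AC=0.3944;  roots -0.4425, 0.1801;  negative root z = -0.4425
x = -0.0472, y = -0.0155

(-0.0472, -0.0155, -0.4425)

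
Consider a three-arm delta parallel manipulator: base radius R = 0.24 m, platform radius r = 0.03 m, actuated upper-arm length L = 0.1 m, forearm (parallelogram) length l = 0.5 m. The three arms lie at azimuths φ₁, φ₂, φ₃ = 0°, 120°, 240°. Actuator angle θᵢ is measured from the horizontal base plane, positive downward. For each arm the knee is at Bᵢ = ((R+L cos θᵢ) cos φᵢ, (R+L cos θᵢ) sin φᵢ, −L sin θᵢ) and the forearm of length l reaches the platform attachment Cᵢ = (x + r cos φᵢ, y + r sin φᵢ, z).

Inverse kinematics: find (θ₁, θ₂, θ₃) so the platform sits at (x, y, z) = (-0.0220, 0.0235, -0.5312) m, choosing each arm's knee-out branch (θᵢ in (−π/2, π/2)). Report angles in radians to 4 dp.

θ₁ = 1.3960, θ₂ = 1.0472, θ₃ = 1.3086

φ1=0.0° → target in arm frame (-0.0220, 0.0235)
  A cos θ + B sin θ = C:  0.2320·cos θ + -0.5312·sin θ = -0.4827
  γ=atan2(-0.5312,0.2320)=-1.1590;  ψ=arccos(-0.8328)=2.5550;  θ1=γ+ψ≈1.3960
arm 2 (φ=120.0°): x'=0.0314, y'=0.0073
  A=0.1786, B=-0.5312, C=(l²−L²−A²−y'²−z²)/(2L)=-0.3707
  θ2 = atan2(B,A) + arccos(C/0.5604) = 1.0472
arm 3 (φ=240.0°): x'=-0.0094, y'=-0.0308
  A=0.2194, B=-0.5312, C=(l²−L²−A²−y'²−z²)/(2L)=-0.4562
  √(A²+B²)=0.5747;  θ3 = -1.1792+2.4878 ≈ 1.3086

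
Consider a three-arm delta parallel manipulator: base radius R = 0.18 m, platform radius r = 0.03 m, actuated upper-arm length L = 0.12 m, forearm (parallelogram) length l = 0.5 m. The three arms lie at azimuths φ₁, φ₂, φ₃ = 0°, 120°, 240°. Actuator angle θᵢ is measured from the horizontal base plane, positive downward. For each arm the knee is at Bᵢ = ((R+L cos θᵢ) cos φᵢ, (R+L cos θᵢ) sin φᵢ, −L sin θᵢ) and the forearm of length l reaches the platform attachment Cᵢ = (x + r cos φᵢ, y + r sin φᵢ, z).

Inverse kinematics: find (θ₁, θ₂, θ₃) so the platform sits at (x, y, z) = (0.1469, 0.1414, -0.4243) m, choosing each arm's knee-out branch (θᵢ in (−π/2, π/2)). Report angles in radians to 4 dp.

θ₁ = -0.3495, θ₂ = 0.1744, θ₃ = 1.2215

arm 1 (φ=0.0°): x'=0.1469, y'=0.1414
  A=0.0031, B=-0.4243, C=(l²−L²−A²−y'²−z²)/(2L)=0.1482
  √(A²+B²)=0.4243;  θ1 = -1.5635+1.2140 ≈ -0.3495
arm 2 (φ=120.0°): x'=0.0490, y'=-0.1979
  A cos θ + B sin θ = C:  0.1010·cos θ + -0.4243·sin θ = 0.0258
  θ2 = atan2(B,A) + arccos(C/0.4362) = 0.1744
φ3=240.0° → target in arm frame (-0.1959, 0.0565)
  e−x'=0.3459;  (l²−L²−(e−x')²−y'²−z²)/2L = -0.2803
  γ=atan2(-0.4243,0.3459)=-0.8868;  ψ=arccos(-0.5121)=2.1084;  θ3=γ+ψ≈1.2215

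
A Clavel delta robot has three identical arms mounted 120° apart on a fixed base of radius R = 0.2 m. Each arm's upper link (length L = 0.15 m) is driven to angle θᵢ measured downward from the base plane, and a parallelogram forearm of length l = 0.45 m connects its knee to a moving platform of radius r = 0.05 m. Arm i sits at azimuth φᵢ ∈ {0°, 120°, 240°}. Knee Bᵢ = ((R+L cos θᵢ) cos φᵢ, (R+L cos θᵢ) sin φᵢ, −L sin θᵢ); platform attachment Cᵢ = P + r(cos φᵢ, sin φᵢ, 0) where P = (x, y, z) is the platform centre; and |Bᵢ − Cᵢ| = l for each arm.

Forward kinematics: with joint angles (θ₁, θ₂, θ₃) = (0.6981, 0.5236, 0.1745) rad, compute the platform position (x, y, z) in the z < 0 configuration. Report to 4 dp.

O1 = (0.2649·cos0.0°, 0.2649·sin0.0°, -0.0964) = (0.2649, 0.0000, -0.0964)
φ2=120.0°: virtual centre (-0.1400, 0.2424, -0.0750), radius l
O3 = (0.2977·cos240.0°, 0.2977·sin240.0°, -0.0260) = (-0.1489, -0.2578, -0.0260)
|O₂|²−|O₁|² = 0.0045;  |O₃|²−|O₁|² = 0.0098
plane₁₂: -0.8097x+0.4848y+0.0428z = 0.0045
det = 0.8187;  x = -0.0087+0.1103z,  y = -0.0052+0.0959z
sphere 1 gives Az²+Bz+C=0 with A=1.0214, B=0.1315, C=-0.1183;  B²−4AC=0.5007;  roots -0.4108, 0.2821;  negative root z = -0.4108
x = -0.0540, y = -0.0446

(-0.0540, -0.0446, -0.4108)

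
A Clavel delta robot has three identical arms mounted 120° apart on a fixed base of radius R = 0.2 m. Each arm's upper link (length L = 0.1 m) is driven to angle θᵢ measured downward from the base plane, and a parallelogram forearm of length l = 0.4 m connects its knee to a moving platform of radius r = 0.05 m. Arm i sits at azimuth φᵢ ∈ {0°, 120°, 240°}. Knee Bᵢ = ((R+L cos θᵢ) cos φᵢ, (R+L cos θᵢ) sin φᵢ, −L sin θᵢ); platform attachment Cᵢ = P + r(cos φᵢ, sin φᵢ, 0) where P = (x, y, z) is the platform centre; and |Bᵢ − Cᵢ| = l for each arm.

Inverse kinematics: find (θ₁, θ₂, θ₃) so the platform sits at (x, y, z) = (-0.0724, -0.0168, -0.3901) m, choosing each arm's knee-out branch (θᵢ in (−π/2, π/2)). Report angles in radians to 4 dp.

φ1=0.0° → target in arm frame (-0.0724, -0.0168)
  A=0.2224, B=-0.3901, C=(l²−L²−A²−y'²−z²)/(2L)=-0.2596
  √(A²+B²)=0.4490;  θ1 = -1.0526+2.1872 ≈ 1.1346
arm 2 (φ=120.0°): x'=0.0217, y'=0.0711
  A cos θ + B sin θ = C:  0.1283·cos θ + -0.3901·sin θ = -0.1185
  √(A²+B²)=0.4107;  θ2 = -1.2529+1.8636 ≈ 0.6107
arm 3 (φ=240.0°): x'=0.0507, y'=-0.0543
  A cos θ + B sin θ = C:  0.0993·cos θ + -0.3901·sin θ = -0.0749
  γ=atan2(-0.3901,0.0993)=-1.3217;  ψ=arccos(-0.1860)=1.7579;  θ3=γ+ψ≈0.4363

θ₁ = 1.1346, θ₂ = 0.6107, θ₃ = 0.4363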